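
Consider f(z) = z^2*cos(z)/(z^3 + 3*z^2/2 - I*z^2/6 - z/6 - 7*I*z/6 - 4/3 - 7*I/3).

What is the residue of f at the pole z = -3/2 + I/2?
Write f(z) = P(z)/Q(z) with P(z) = z^2*cos(z) and Q(z) = z^3 + 3*z^2/2 - I*z^2/6 - z/6 - 7*I*z/6 - 4/3 - 7*I/3.
The denominator factors as Q(z) = (z + 1 + I)*(z - 1 - 2*I/3)*(z + 3/2 - I/2), so z = -3/2 + I/2 is a simple zero of Q and P is analytic there; z = -3/2 + I/2 is therefore a simple pole and
  Res(f, z₀) = P(z₀)/Q'(z₀).

Q'(z) = 3*z^2 + 3*z - I*z/3 - 1/6 - 7*I/6, so Q'(-3/2 + I/2) = 3/2 - 11*I/3.
P(-3/2 + I/2) = (2 - 3*I/2)*cos(3/2 - I/2).

Res(f, -3/2 + I/2) = ((2 - 3*I/2)*cos(3/2 - I/2))/(3/2 - 11*I/3) = (306/565 + 183*I/565)*cos(3/2 - I/2)

Final answer: (306/565 + 183*I/565)*cos(3/2 - I/2)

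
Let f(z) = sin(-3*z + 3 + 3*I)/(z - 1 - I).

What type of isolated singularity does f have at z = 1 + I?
Let u = z - 1 - I. The argument of sin is -3*z + 3 + 3*I = -3u, so
  f = sin(-3u)/u = ((-3u) - (-3u)^3/6 + ...)/u = -3 + (9/2)*u^2 - ...
The Laurent expansion about u = 0 has no negative powers; equivalently lim_{z→1 + I} f(z) = -3 exists and is finite.
So the singularity is removable.

Final answer: removable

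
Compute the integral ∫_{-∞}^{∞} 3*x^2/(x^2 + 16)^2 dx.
Let f(z) = 3*z^2/(z^2 + 16)^2. The denominator has no real zeros and deg Q - deg P = 2 ≥ 2, so the integral of f over the upper semicircle |z| = R tends to 0 as R → ∞. Closing the contour in the upper half-plane,
  ∫_{-∞}^{∞} f(x) dx = 2πi · Σ Res(f, z_k)  over the poles with Im z_k > 0.

Zeros of the denominator: z^2 + 16 = 0 gives z = ±4*I.
Upper half-plane: z = 4*I (a pole of order 2).

Write f(z) = g(z)/(z - 4*I)^2 with g(z) = 3*z^2/(z + 4*I)^2. For a double pole, Res(f, z₀) = g'(z₀):
  g'(z) = 24*I*z/(z + 4*I)^3
  Res(f, 4*I) = g'(4*I) = -3*I/16

∫_{-∞}^{∞} f(x) dx = 2πi · (-3*I/16) = 3*pi/8

Final answer: 3*pi/8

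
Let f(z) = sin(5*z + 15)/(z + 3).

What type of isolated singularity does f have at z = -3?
removable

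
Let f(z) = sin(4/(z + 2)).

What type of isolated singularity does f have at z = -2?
essential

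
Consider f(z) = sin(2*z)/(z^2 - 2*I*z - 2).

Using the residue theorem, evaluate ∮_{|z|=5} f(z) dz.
By the residue theorem, ∮_C f(z) dz = 2πi · (sum of the residues of f at the poles inside |z| = 5).

The denominator factors as (z - 1 - I)*(z + 1 - I), so the singularities of f are simple poles at z = 1 + I, z = -1 + I.
  |1 + I|² = 2 < 25 = 5², so this pole is inside the contour.
  |-1 + I|² = 2 < 25 = 5², so this pole is inside the contour.

With P(z) = sin(2*z) and Q(z) = z^2 - 2*I*z - 2, each pole is simple, so Res(f, z₀) = P(z₀)/Q'(z₀) with Q'(z) = 2*z - 2*I.
  Res(f, 1 + I) = P(1 + I)/Q'(1 + I) = (sin(2 + 2*I))/(2) = sin(2 + 2*I)/2
  Res(f, -1 + I) = P(-1 + I)/Q'(-1 + I) = (-sin(2 - 2*I))/(-2) = sin(2 - 2*I)/2

Sum of residues inside C: sin(2 + 2*I)/2 + sin(2 - 2*I)/2
∮_C f(z) dz = 2πi · (sin(2 + 2*I)/2 + sin(2 - 2*I)/2) = I*pi*sin(2 - 2*I) + I*pi*sin(2 + 2*I)

Final answer: I*pi*sin(2 - 2*I) + I*pi*sin(2 + 2*I)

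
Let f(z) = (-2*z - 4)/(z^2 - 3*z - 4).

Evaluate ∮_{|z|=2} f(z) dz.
By the residue theorem, ∮_C f(z) dz = 2πi · (sum of the residues of f at the poles inside |z| = 2).

The denominator factors as (z - 4)*(z + 1), so the singularities of f are simple poles at z = 4, z = -1.
  |4|² = 16 > 4 = 2², so this pole is outside the contour.
  |-1|² = 1 < 4 = 2², so this pole is inside the contour.

With P(z) = -2*z - 4 and Q(z) = z^2 - 3*z - 4, each pole is simple, so Res(f, z₀) = P(z₀)/Q'(z₀) with Q'(z) = 2*z - 3.
  Res(f, -1) = P(-1)/Q'(-1) = (-2)/(-5) = 2/5

∮_C f(z) dz = 2πi · (2/5) = 4*I*pi/5

Final answer: 4*I*pi/5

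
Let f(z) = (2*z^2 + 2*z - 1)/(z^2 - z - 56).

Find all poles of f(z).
The singularities of f are the zeros of the denominator. Factoring,
  z^2 - z - 56 = (z + 7)*(z - 8)
so the candidates are z = -7, z = 8.

Check the numerator P(z) = 2*z^2 + 2*z - 1 at each one:
  P(-7) = 83 ≠ 0, so z = -7 is a (simple) pole.
  P(8) = 143 ≠ 0, so z = 8 is a (simple) pole.

Poles of f: {-7, 8}

Final answer: {-7, 8}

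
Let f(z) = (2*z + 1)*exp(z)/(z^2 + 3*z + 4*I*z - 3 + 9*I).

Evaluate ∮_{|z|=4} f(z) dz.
By the residue theorem, ∮_C f(z) dz = 2πi · (sum of the residues of f at the poles inside |z| = 4).

The denominator factors as (z + 3*I)*(z + 3 + I), so the singularities of f are simple poles at z = -3*I, z = -3 - I.
  |-3*I|² = 9 < 16 = 4², so this pole is inside the contour.
  |-3 - I|² = 10 < 16 = 4², so this pole is inside the contour.

With P(z) = (2*z + 1)*exp(z) and Q(z) = z^2 + 3*z + 4*I*z - 3 + 9*I, each pole is simple, so Res(f, z₀) = P(z₀)/Q'(z₀) with Q'(z) = 2*z + 3 + 4*I.
  Res(f, -3*I) = P(-3*I)/Q'(-3*I) = ((1 - 6*I)*exp(-3*I))/(3 - 2*I) = (15/13 - 16*I/13)*exp(-3*I)
  Res(f, -3 - I) = P(-3 - I)/Q'(-3 - I) = ((-5 - 2*I)*exp(-3 - I))/(-3 + 2*I) = (11/13 + 16*I/13)*exp(-3 - I)

Sum of residues inside C: (11/13 + 16*I/13)*exp(-3 - I) + (15/13 - 16*I/13)*exp(-3*I)
∮_C f(z) dz = 2πi · ((11/13 + 16*I/13)*exp(-3 - I) + (15/13 - 16*I/13)*exp(-3*I)) = pi*(32/13 + 30*I/13)*exp(-3*I) + pi*(-32/13 + 22*I/13)*exp(-3 - I)

Final answer: pi*(32/13 + 30*I/13)*exp(-3*I) + pi*(-32/13 + 22*I/13)*exp(-3 - I)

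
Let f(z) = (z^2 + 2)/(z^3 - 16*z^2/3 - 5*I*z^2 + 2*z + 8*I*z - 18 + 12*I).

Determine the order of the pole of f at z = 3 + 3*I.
Factor the denominator:
  z^3 - 16*z^2/3 - 5*I*z^2 + 2*z + 8*I*z - 18 + 12*I = (z - 3 - 3*I)^2*(z + 2/3 + I)

The numerator P(z) = z^2 + 2 has P(3 + 3*I) = 2 + 18*I ≠ 0, so no factor of (z - 3 - 3*I) cancels.
Near z = 3 + 3*I we can therefore write f(z) = g(z)/(z - 3 - 3*I)^2 with g analytic at 3 + 3*I and g(3 + 3*I) ≠ 0 (g is the numerator divided by the remaining denominator factors).

Hence z = 3 + 3*I is a pole of order 2.

Final answer: 2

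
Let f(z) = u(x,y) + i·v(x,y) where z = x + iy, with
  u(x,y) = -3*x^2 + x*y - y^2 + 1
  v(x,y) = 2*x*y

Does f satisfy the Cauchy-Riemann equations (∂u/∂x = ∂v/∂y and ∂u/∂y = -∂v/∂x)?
∂u/∂x = -6*x + y
∂v/∂y = 2*x
∂u/∂y = x - 2*y
∂v/∂x = 2*y
∂u/∂x ≠ ∂v/∂y and ∂u/∂y ≠ -∂v/∂x; the Cauchy-Riemann equations are not satisfied, so f is not analytic.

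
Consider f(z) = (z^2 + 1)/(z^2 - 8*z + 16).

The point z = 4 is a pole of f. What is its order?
Factor the denominator:
  z^2 - 8*z + 16 = (z - 4)^2

The numerator P(z) = z^2 + 1 has P(4) = 17 ≠ 0, so no factor of (z - 4) cancels.
Near z = 4 we can therefore write f(z) = g(z)/(z - 4)^2 with g analytic at 4 and g(4) ≠ 0 (g is just the numerator).

Hence z = 4 is a pole of order 2.

Final answer: 2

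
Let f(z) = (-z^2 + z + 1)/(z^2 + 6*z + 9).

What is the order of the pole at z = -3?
Factor the denominator:
  z^2 + 6*z + 9 = (z + 3)^2

The numerator P(z) = -z^2 + z + 1 has P(-3) = -11 ≠ 0, so no factor of (z + 3) cancels.
Near z = -3 we can therefore write f(z) = g(z)/(z + 3)^2 with g analytic at -3 and g(-3) ≠ 0 (g is just the numerator).

Hence z = -3 is a pole of order 2.

Final answer: 2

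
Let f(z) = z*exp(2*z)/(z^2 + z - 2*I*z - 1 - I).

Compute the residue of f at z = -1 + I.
Write f(z) = P(z)/Q(z) with P(z) = z*exp(2*z) and Q(z) = z^2 + z - 2*I*z - 1 - I.
The denominator factors as Q(z) = (z + 1 - I)*(z - I), so z = -1 + I is a simple zero of Q and P is analytic there; z = -1 + I is therefore a simple pole and
  Res(f, z₀) = P(z₀)/Q'(z₀).

Q'(z) = 2*z + 1 - 2*I, so Q'(-1 + I) = -1.
P(-1 + I) = (-1 + I)*exp(-2 + 2*I).

Res(f, -1 + I) = ((-1 + I)*exp(-2 + 2*I))/(-1) = (1 - I)*exp(-2 + 2*I)

Final answer: (1 - I)*exp(-2 + 2*I)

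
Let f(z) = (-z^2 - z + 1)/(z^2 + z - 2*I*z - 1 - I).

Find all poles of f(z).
{-1 + I, I}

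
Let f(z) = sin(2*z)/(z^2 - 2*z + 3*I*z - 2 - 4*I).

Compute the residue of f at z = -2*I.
(1/5 + 2*I/5)*sinh(4)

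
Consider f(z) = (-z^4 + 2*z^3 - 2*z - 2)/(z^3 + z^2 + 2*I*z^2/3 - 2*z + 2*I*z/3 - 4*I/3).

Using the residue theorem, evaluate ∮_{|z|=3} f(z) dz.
By the residue theorem, ∮_C f(z) dz = 2πi · (sum of the residues of f at the poles inside |z| = 3).

The denominator factors as (z - 1)*(z + 2)*(z + 2*I/3), so the singularities of f are simple poles at z = 1, z = -2, z = -2*I/3.
  |1|² = 1 < 9 = 3², so this pole is inside the contour.
  |-2|² = 4 < 9 = 3², so this pole is inside the contour.
  |-2*I/3|² = 4/9 < 9 = 3², so this pole is inside the contour.

With P(z) = -z^4 + 2*z^3 - 2*z - 2 and Q(z) = z^3 + z^2 + 2*I*z^2/3 - 2*z + 2*I*z/3 - 4*I/3, each pole is simple, so Res(f, z₀) = P(z₀)/Q'(z₀) with Q'(z) = 3*z^2 + 2*z + 4*I*z/3 - 2 + 2*I/3.
  Res(f, 1) = P(1)/Q'(1) = (-3)/(3 + 2*I) = -9/13 + 6*I/13
  Res(f, -2) = P(-2)/Q'(-2) = (-30)/(6 - 2*I) = -9/2 - 3*I/2
  Res(f, -2*I/3) = P(-2*I/3)/Q'(-2*I/3) = (-178/81 + 52*I/27)/(-22/9 - 2*I/3) = 149/234 - 25*I/26

Sum of residues inside C: -41/9 - 2*I
∮_C f(z) dz = 2πi · (-41/9 - 2*I) = pi*(4 - 82*I/9)

Final answer: pi*(4 - 82*I/9)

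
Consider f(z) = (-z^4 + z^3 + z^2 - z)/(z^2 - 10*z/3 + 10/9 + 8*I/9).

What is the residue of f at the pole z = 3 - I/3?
Write f(z) = P(z)/Q(z) with P(z) = -z^4 + z^3 + z^2 - z and Q(z) = z^2 - 10*z/3 + 10/9 + 8*I/9.
The denominator factors as Q(z) = (z - 3 + I/3)*(z - 1/3 - I/3), so z = 3 - I/3 is a simple zero of Q and P is analytic there; z = 3 - I/3 is therefore a simple pole and
  Res(f, z₀) = P(z₀)/Q'(z₀).

Q'(z) = 2*z - 10/3, so Q'(3 - I/3) = 8/3 - 2*I/3.
P(3 - I/3) = -3493/81 + 673*I/27.

Res(f, 3 - I/3) = (-3493/81 + 673*I/27)/(8/3 - 2*I/3) = -15991/918 + 4583*I/918

Final answer: -15991/918 + 4583*I/918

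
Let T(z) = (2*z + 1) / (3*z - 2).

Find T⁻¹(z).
Set w = T(z) = (2*z + 1) / (3*z - 2) and solve for z:
  w*(3*z - 2) = 2*z + 1
  -2*w + z*(3*w - 2) - 1 = 0
  z*(3*w - 2) = 2*w + 1
  z = (-2*w - 1)/(2 - 3*w)
Renaming the variable, T⁻¹(z) = (-2*z - 1)/(-3*z + 2) = (2*z + 1)/(3*z - 2).
(Check: ad - bc = -7 ≠ 0, so T is invertible.)

Final answer: (2*z + 1)/(3*z - 2)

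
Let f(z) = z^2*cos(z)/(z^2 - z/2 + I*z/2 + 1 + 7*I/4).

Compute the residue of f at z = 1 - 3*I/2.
Write f(z) = P(z)/Q(z) with P(z) = z^2*cos(z) and Q(z) = z^2 - z/2 + I*z/2 + 1 + 7*I/4.
The denominator factors as Q(z) = (z + 1/2 - I)*(z - 1 + 3*I/2), so z = 1 - 3*I/2 is a simple zero of Q and P is analytic there; z = 1 - 3*I/2 is therefore a simple pole and
  Res(f, z₀) = P(z₀)/Q'(z₀).

Q'(z) = 2*z - 1/2 + I/2, so Q'(1 - 3*I/2) = 3/2 - 5*I/2.
P(1 - 3*I/2) = (-5/4 - 3*I)*cos(1 - 3*I/2).

Res(f, 1 - 3*I/2) = ((-5/4 - 3*I)*cos(1 - 3*I/2))/(3/2 - 5*I/2) = (45/68 - 61*I/68)*cos(1 - 3*I/2)

Final answer: (45/68 - 61*I/68)*cos(1 - 3*I/2)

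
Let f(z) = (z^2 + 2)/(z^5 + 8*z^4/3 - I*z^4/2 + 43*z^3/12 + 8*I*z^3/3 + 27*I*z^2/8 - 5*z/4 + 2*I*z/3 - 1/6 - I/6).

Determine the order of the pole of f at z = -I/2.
3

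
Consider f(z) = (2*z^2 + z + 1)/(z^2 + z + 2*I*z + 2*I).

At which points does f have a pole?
The singularities of f are the zeros of the denominator. Factoring,
  z^2 + z + 2*I*z + 2*I = (z + 2*I)*(z + 1)
so the candidates are z = -2*I, z = -1.

Check the numerator P(z) = 2*z^2 + z + 1 at each one:
  P(-2*I) = -7 - 2*I ≠ 0, so z = -2*I is a (simple) pole.
  P(-1) = 2 ≠ 0, so z = -1 is a (simple) pole.

Poles of f: {-1, -2*I}

Final answer: {-1, -2*I}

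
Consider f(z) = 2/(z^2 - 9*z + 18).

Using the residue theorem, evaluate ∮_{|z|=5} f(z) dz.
By the residue theorem, ∮_C f(z) dz = 2πi · (sum of the residues of f at the poles inside |z| = 5).

The denominator factors as (z - 6)*(z - 3), so the singularities of f are simple poles at z = 6, z = 3.
  |6|² = 36 > 25 = 5², so this pole is outside the contour.
  |3|² = 9 < 25 = 5², so this pole is inside the contour.

With P(z) = 2 and Q(z) = z^2 - 9*z + 18, each pole is simple, so Res(f, z₀) = P(z₀)/Q'(z₀) with Q'(z) = 2*z - 9.
  Res(f, 3) = P(3)/Q'(3) = (2)/(-3) = -2/3

∮_C f(z) dz = 2πi · (-2/3) = -4*I*pi/3

Final answer: -4*I*pi/3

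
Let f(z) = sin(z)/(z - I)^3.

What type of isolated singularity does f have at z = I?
pole of order 3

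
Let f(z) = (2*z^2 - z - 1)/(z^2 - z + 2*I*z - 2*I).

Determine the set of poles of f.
The singularities of f are the zeros of the denominator. Factoring,
  z^2 - z + 2*I*z - 2*I = (z - 1)*(z + 2*I)
so the candidates are z = 1, z = -2*I.

Check the numerator P(z) = 2*z^2 - z - 1 at each one:
  P(1) = 0, so the factor (z - 1) cancels and z = 1 is only a removable singularity, not a pole.
  P(-2*I) = -9 + 2*I ≠ 0, so z = -2*I is a (simple) pole.

Poles of f: {-2*I}

Final answer: {-2*I}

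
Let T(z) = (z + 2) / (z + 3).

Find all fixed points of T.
T(z) = z means z + 2 = z*(z + 3), i.e.
  z^2 + 2*z - 2 = 0.
Discriminant: (2)^2 - 4*(1)*(-2) = 12, so the roots are real.
  z = (-2 ± sqrt(12))/(2*(1))
Fixed points: {-sqrt(3) - 1, -1 + sqrt(3)}

Final answer: {-sqrt(3) - 1, -1 + sqrt(3)}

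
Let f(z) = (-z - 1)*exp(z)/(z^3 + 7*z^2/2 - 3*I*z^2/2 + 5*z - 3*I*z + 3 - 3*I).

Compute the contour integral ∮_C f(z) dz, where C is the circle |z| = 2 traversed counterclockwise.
By the residue theorem, ∮_C f(z) dz = 2πi · (sum of the residues of f at the poles inside |z| = 2).

The denominator factors as (z + 1 - I)*(z + 3/2 - 3*I/2)*(z + 1 + I), so the singularities of f are simple poles at z = -1 + I, z = -3/2 + 3*I/2, z = -1 - I.
  |-1 + I|² = 2 < 4 = 2², so this pole is inside the contour.
  |-3/2 + 3*I/2|² = 9/2 > 4 = 2², so this pole is outside the contour.
  |-1 - I|² = 2 < 4 = 2², so this pole is inside the contour.

With P(z) = (-z - 1)*exp(z) and Q(z) = z^3 + 7*z^2/2 - 3*I*z^2/2 + 5*z - 3*I*z + 3 - 3*I, each pole is simple, so Res(f, z₀) = P(z₀)/Q'(z₀) with Q'(z) = 3*z^2 + 7*z - 3*I*z + 5 - 3*I.
  Res(f, -1 + I) = P(-1 + I)/Q'(-1 + I) = (-I*exp(-1 + I))/(1 + I) = (-1/2 - I/2)*exp(-1 + I)
  Res(f, -1 - I) = P(-1 - I)/Q'(-1 - I) = (I*exp(-1 - I))/(-5 - I) = (-1/26 - 5*I/26)*exp(-1 - I)

Sum of residues inside C: (-1/2 - I/2)*exp(-1 + I) + (-1/26 - 5*I/26)*exp(-1 - I)
∮_C f(z) dz = 2πi · ((-1/2 - I/2)*exp(-1 + I) + (-1/26 - 5*I/26)*exp(-1 - I)) = pi*(5/13 - I/13)*exp(-1 - I) + pi*(1 - I)*exp(-1 + I)

Final answer: pi*(5/13 - I/13)*exp(-1 - I) + pi*(1 - I)*exp(-1 + I)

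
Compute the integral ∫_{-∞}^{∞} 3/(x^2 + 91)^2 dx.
Let f(z) = 3/(z^2 + 91)^2. The denominator has no real zeros and deg Q - deg P = 4 ≥ 2, so the integral of f over the upper semicircle |z| = R tends to 0 as R → ∞. Closing the contour in the upper half-plane,
  ∫_{-∞}^{∞} f(x) dx = 2πi · Σ Res(f, z_k)  over the poles with Im z_k > 0.

Zeros of the denominator: z^2 + 91 = 0 gives z = ±sqrt(91)*I.
Upper half-plane: z = sqrt(91)*I (a pole of order 2).

Write f(z) = g(z)/(z - sqrt(91)*I)^2 with g(z) = 3/(z + sqrt(91)*I)^2. For a double pole, Res(f, z₀) = g'(z₀):
  g'(z) = -6/(z + sqrt(91)*I)^3
  Res(f, sqrt(91)*I) = g'(sqrt(91)*I) = -3*sqrt(91)*I/33124

∫_{-∞}^{∞} f(x) dx = 2πi · (-3*sqrt(91)*I/33124) = 3*sqrt(91)*pi/16562

Final answer: 3*sqrt(91)*pi/16562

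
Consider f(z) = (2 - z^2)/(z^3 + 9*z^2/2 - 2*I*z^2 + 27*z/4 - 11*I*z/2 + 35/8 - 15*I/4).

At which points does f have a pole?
The singularities of f are the zeros of the denominator. Factoring,
  z^3 + 9*z^2/2 - 2*I*z^2 + 27*z/4 - 11*I*z/2 + 35/8 - 15*I/4 = (z + 3/2 - 2*I)*(z + 2 - I/2)*(z + 1 + I/2)
so the candidates are z = -3/2 + 2*I, z = -2 + I/2, z = -1 - I/2.

Check the numerator P(z) = 2 - z^2 at each one:
  P(-3/2 + 2*I) = 15/4 + 6*I ≠ 0, so z = -3/2 + 2*I is a (simple) pole.
  P(-2 + I/2) = -7/4 + 2*I ≠ 0, so z = -2 + I/2 is a (simple) pole.
  P(-1 - I/2) = 5/4 - I ≠ 0, so z = -1 - I/2 is a (simple) pole.

Poles of f: {-2 + I/2, -3/2 + 2*I, -1 - I/2}

Final answer: {-2 + I/2, -3/2 + 2*I, -1 - I/2}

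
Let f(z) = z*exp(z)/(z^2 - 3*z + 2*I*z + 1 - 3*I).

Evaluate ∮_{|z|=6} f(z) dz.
By the residue theorem, ∮_C f(z) dz = 2πi · (sum of the residues of f at the poles inside |z| = 6).

The denominator factors as (z - 1 + I)*(z - 2 + I), so the singularities of f are simple poles at z = 1 - I, z = 2 - I.
  |1 - I|² = 2 < 36 = 6², so this pole is inside the contour.
  |2 - I|² = 5 < 36 = 6², so this pole is inside the contour.

With P(z) = z*exp(z) and Q(z) = z^2 - 3*z + 2*I*z + 1 - 3*I, each pole is simple, so Res(f, z₀) = P(z₀)/Q'(z₀) with Q'(z) = 2*z - 3 + 2*I.
  Res(f, 1 - I) = P(1 - I)/Q'(1 - I) = ((1 - I)*exp(1 - I))/(-1) = (-1 + I)*exp(1 - I)
  Res(f, 2 - I) = P(2 - I)/Q'(2 - I) = ((2 - I)*exp(2 - I))/(1) = (2 - I)*exp(2 - I)

Sum of residues inside C: (2 - I)*exp(2 - I) + (-1 + I)*exp(1 - I)
∮_C f(z) dz = 2πi · ((2 - I)*exp(2 - I) + (-1 + I)*exp(1 - I)) = pi*(-2 - 2*I)*exp(1 - I) + pi*(2 + 4*I)*exp(2 - I)

Final answer: pi*(-2 - 2*I)*exp(1 - I) + pi*(2 + 4*I)*exp(2 - I)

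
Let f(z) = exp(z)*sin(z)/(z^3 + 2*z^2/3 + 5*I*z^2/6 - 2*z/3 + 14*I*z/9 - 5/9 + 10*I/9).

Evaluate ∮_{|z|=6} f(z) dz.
By the residue theorem, ∮_C f(z) dz = 2πi · (sum of the residues of f at the poles inside |z| = 6).

The denominator factors as (z - 1 + I)*(z + 2/3 - I/2)*(z + 1 + I/3), so the singularities of f are simple poles at z = 1 - I, z = -2/3 + I/2, z = -1 - I/3.
  |1 - I|² = 2 < 36 = 6², so this pole is inside the contour.
  |-2/3 + I/2|² = 25/36 < 36 = 6², so this pole is inside the contour.
  |-1 - I/3|² = 10/9 < 36 = 6², so this pole is inside the contour.

With P(z) = exp(z)*sin(z) and Q(z) = z^3 + 2*z^2/3 + 5*I*z^2/6 - 2*z/3 + 14*I*z/9 - 5/9 + 10*I/9, each pole is simple, so Res(f, z₀) = P(z₀)/Q'(z₀) with Q'(z) = 3*z^2 + 4*z/3 + 5*I*z/3 - 2/3 + 14*I/9.
  Res(f, 1 - I) = P(1 - I)/Q'(1 - I) = (exp(1 - I)*sin(1 - I))/(7/3 - 37*I/9) = (189/1810 + 333*I/1810)*exp(1 - I)*sin(1 - I)
  Res(f, -2/3 + I/2) = P(-2/3 + I/2)/Q'(-2/3 + I/2) = (-exp(-2/3 + I/2)*sin(2/3 - I/2))/(-65/36 - 8*I/9) = (2340/5249 - 1152*I/5249)*exp(-2/3 + I/2)*sin(2/3 - I/2)
  Res(f, -1 - I/3) = P(-1 - I/3)/Q'(-1 - I/3) = (-exp(-1 - I/3)*sin(1 + I/3))/(11/9 + 13*I/9) = (-99/290 + 117*I/290)*exp(-1 - I/3)*sin(1 + I/3)

Sum of residues inside C: (189/1810 + 333*I/1810)*exp(1 - I)*sin(1 - I) + (2340/5249 - 1152*I/5249)*exp(-2/3 + I/2)*sin(2/3 - I/2) + (-99/290 + 117*I/290)*exp(-1 - I/3)*sin(1 + I/3)
∮_C f(z) dz = 2πi · ((189/1810 + 333*I/1810)*exp(1 - I)*sin(1 - I) + (2340/5249 - 1152*I/5249)*exp(-2/3 + I/2)*sin(2/3 - I/2) + (-99/290 + 117*I/290)*exp(-1 - I/3)*sin(1 + I/3)) = pi*(-117/145 - 99*I/145)*exp(-1 - I/3)*sin(1 + I/3) + pi*(2304/5249 + 4680*I/5249)*exp(-2/3 + I/2)*sin(2/3 - I/2) + pi*(-333/905 + 189*I/905)*exp(1 - I)*sin(1 - I)

Final answer: pi*(-117/145 - 99*I/145)*exp(-1 - I/3)*sin(1 + I/3) + pi*(2304/5249 + 4680*I/5249)*exp(-2/3 + I/2)*sin(2/3 - I/2) + pi*(-333/905 + 189*I/905)*exp(1 - I)*sin(1 - I)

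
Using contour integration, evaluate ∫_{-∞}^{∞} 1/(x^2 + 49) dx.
Let f(z) = 1/(z^2 + 49). The denominator has no real zeros and deg Q - deg P = 2 ≥ 2, so the integral of f over the upper semicircle |z| = R tends to 0 as R → ∞. Closing the contour in the upper half-plane,
  ∫_{-∞}^{∞} f(x) dx = 2πi · Σ Res(f, z_k)  over the poles with Im z_k > 0.

Zeros of the denominator: z^2 + 49 = 0 gives z = ±7*I.
Upper half-plane: z = 7*I (simple).

Each pole is a simple zero of Q(z) = z^2 + 49, so Res(f, z₀) = P(z₀)/Q'(z₀) with P(z) = 1, Q'(z) = 2*z:
  Res(f, 7*I) = (1)/(14*I) = -I/14

∫_{-∞}^{∞} f(x) dx = 2πi · (-I/14) = pi/7

Final answer: pi/7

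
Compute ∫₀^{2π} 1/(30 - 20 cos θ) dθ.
Call the integral J. The integrand is 2π-periodic and we integrate over a full period, so shifting θ does not change the value (θ → θ + π flips the sign of the trig term). Hence
  J = ∫₀^{2π} dθ/(30 + 20 cos θ).
Put z = e^{iθ}: then cos θ = (z + 1/z)/2, dθ = dz/(iz), and z runs once counterclockwise around |z| = 1:
  J = ∮_{|z|=1} 1/(30 + 20*(z + 1/z)/2) · dz/(iz) = (2/i) ∮_{|z|=1} dz/(20*z^2 + 60*z + 20).
The roots of 20*z^2 + 60*z + 20 are z = (-30 ± sqrt(30^2 - 20^2))/20, with sqrt(500) = 10*sqrt(5); their product is 1, so only z₊ = -3/2 + sqrt(5)/2 lies inside the unit circle (z₋ = -3/2 - sqrt(5)/2 lies outside).
z₊ is a simple zero of q(z) = 20*z^2 + 60*z + 20, so Res(1/q, z₊) = 1/q'(z₊) with q'(z) = 40*z + 60; and q'(z₊) = 20*(z₊ - z₋) = 20*sqrt(5).
Therefore J = (2/i) · 2πi · 1/(20*sqrt(5)) = 2*pi/(10*sqrt(5)) = sqrt(5)*pi/25

Final answer: sqrt(5)*pi/25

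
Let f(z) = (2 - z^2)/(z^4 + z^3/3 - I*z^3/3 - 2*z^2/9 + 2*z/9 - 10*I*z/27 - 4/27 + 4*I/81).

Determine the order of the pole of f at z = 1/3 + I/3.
Factor the denominator:
  z^4 + z^3/3 - I*z^3/3 - 2*z^2/9 + 2*z/9 - 10*I*z/27 - 4/27 + 4*I/81 = (z - 1/3 - I/3)^2*(z + 1 - I/3)*(z + 2*I/3)

The numerator P(z) = 2 - z^2 has P(1/3 + I/3) = 2 - 2*I/9 ≠ 0, so no factor of (z - 1/3 - I/3) cancels.
Near z = 1/3 + I/3 we can therefore write f(z) = g(z)/(z - 1/3 - I/3)^2 with g analytic at 1/3 + I/3 and g(1/3 + I/3) ≠ 0 (g is the numerator divided by the remaining denominator factors).

Hence z = 1/3 + I/3 is a pole of order 2.

Final answer: 2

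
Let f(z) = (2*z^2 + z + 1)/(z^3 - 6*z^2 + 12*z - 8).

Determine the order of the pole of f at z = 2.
Factor the denominator:
  z^3 - 6*z^2 + 12*z - 8 = (z - 2)^3

The numerator P(z) = 2*z^2 + z + 1 has P(2) = 11 ≠ 0, so no factor of (z - 2) cancels.
Near z = 2 we can therefore write f(z) = g(z)/(z - 2)^3 with g analytic at 2 and g(2) ≠ 0 (g is just the numerator).

Hence z = 2 is a pole of order 3.

Final answer: 3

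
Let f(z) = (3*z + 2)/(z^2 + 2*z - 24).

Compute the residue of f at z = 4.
Write f(z) = P(z)/Q(z) with P(z) = 3*z + 2 and Q(z) = z^2 + 2*z - 24.
The denominator factors as Q(z) = (z - 4)*(z + 6), so z = 4 is a simple zero of Q and P is analytic there; z = 4 is therefore a simple pole and
  Res(f, z₀) = P(z₀)/Q'(z₀).

Q'(z) = 2*z + 2, so Q'(4) = 10.
P(4) = 14.

Res(f, 4) = (14)/(10) = 7/5

Final answer: 7/5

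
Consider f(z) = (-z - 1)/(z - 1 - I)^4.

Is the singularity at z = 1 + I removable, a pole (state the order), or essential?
Write f(z) = g(z)/(z - 1 - I)^4 with g(z) = -z - 1.
g is entire and g(1 + I) = -2 - I ≠ 0, so no factor of (z - 1 - I) cancels: the Laurent expansion of f about z = 1 + I starts at the power -4, i.e. lim_{z→z₀} (z - z₀)^4 f(z) = -2 - I is finite and nonzero.
So z = 1 + I is a pole of order 4.

Final answer: pole of order 4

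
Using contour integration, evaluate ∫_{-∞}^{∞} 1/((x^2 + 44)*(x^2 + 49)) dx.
Let f(z) = 1/((z^2 + 44)*(z^2 + 49)). The denominator has no real zeros and deg Q - deg P = 4 ≥ 2, so the integral of f over the upper semicircle |z| = R tends to 0 as R → ∞. Closing the contour in the upper half-plane,
  ∫_{-∞}^{∞} f(x) dx = 2πi · Σ Res(f, z_k)  over the poles with Im z_k > 0.

Zeros of the denominator: z^2 + 44 = 0 gives z = ±2*sqrt(11)*I; z^2 + 49 = 0 gives z = ±7*I.
Upper half-plane: z = 7*I, z = 2*sqrt(11)*I (simple).

Each pole is a simple zero of Q(z) = z^4 + 93*z^2 + 2156, so Res(f, z₀) = P(z₀)/Q'(z₀) with P(z) = 1, Q'(z) = 4*z^3 + 186*z:
  Res(f, 7*I) = (1)/(-70*I) = I/70
  Res(f, 2*sqrt(11)*I) = (1)/(20*sqrt(11)*I) = -sqrt(11)*I/220

Sum of residues: I*(22 - 7*sqrt(11))/1540
∫_{-∞}^{∞} f(x) dx = 2πi · (I*(22 - 7*sqrt(11))/1540) = pi*(-22 + 7*sqrt(11))/770

Final answer: pi*(-22 + 7*sqrt(11))/770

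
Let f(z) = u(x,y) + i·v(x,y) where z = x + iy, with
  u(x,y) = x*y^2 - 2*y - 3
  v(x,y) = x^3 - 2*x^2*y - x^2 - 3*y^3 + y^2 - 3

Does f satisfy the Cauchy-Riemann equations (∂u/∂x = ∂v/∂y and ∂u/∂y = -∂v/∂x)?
∂u/∂x = y^2
∂v/∂y = -2*x^2 - 9*y^2 + 2*y
∂u/∂y = 2*x*y - 2
∂v/∂x = 3*x^2 - 4*x*y - 2*x
∂u/∂x ≠ ∂v/∂y and ∂u/∂y ≠ -∂v/∂x; the Cauchy-Riemann equations are not satisfied, so f is not analytic.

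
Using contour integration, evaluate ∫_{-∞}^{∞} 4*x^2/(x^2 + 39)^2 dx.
2*sqrt(39)*pi/39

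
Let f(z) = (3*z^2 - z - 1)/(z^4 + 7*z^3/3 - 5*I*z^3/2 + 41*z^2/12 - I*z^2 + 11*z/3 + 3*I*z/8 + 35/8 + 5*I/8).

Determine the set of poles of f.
{-3/2 + 3*I, -1 - I/2, -1/3 + I, 1/2 - I}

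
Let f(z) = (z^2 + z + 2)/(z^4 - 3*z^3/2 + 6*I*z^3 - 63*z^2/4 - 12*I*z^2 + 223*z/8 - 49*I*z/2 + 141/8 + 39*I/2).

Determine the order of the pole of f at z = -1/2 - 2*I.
Factor the denominator:
  z^4 - 3*z^3/2 + 6*I*z^3 - 63*z^2/4 - 12*I*z^2 + 223*z/8 - 49*I*z/2 + 141/8 + 39*I/2 = (z + 1/2 + 2*I)^3*(z - 3)

The numerator P(z) = z^2 + z + 2 has P(-1/2 - 2*I) = -9/4 ≠ 0, so no factor of (z + 1/2 + 2*I) cancels.
Near z = -1/2 - 2*I we can therefore write f(z) = g(z)/(z + 1/2 + 2*I)^3 with g analytic at -1/2 - 2*I and g(-1/2 - 2*I) ≠ 0 (g is the numerator divided by the remaining denominator factors).

Hence z = -1/2 - 2*I is a pole of order 3.

Final answer: 3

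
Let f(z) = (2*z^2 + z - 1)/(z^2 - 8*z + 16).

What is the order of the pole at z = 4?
Factor the denominator:
  z^2 - 8*z + 16 = (z - 4)^2

The numerator P(z) = 2*z^2 + z - 1 has P(4) = 35 ≠ 0, so no factor of (z - 4) cancels.
Near z = 4 we can therefore write f(z) = g(z)/(z - 4)^2 with g analytic at 4 and g(4) ≠ 0 (g is just the numerator).

Hence z = 4 is a pole of order 2.

Final answer: 2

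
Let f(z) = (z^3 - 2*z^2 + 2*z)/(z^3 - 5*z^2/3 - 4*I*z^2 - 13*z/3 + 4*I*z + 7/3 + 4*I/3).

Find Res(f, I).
9/4 - 3*I/4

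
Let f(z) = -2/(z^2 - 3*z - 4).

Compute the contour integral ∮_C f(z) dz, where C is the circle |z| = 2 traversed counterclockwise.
4*I*pi/5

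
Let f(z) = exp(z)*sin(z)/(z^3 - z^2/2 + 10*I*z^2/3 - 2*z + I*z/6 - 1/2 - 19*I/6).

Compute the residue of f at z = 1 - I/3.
(612/9805 - 1674*I/9805)*exp(1 - I/3)*sin(1 - I/3)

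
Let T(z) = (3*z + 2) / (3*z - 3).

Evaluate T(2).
Substitute z = 2:
  numerator:   3*(2) + 2 = 8
  denominator: 3*(2) - 3 = 3
T(2) = (8)/(3) = 8/3

Final answer: 8/3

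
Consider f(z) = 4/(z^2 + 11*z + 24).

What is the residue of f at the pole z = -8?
Write f(z) = P(z)/Q(z) with P(z) = 4 and Q(z) = z^2 + 11*z + 24.
The denominator factors as Q(z) = (z + 3)*(z + 8), so z = -8 is a simple zero of Q and P is analytic there; z = -8 is therefore a simple pole and
  Res(f, z₀) = P(z₀)/Q'(z₀).

Q'(z) = 2*z + 11, so Q'(-8) = -5.
P(-8) = 4.

Res(f, -8) = (4)/(-5) = -4/5

Final answer: -4/5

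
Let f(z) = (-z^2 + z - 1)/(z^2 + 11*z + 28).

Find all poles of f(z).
{-7, -4}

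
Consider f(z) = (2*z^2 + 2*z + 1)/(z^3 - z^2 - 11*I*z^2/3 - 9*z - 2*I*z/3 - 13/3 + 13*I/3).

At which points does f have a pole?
{-1 + 2*I/3, -1 + I, 3 + 2*I}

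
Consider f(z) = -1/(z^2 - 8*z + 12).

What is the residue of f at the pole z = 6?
Write f(z) = P(z)/Q(z) with P(z) = -1 and Q(z) = z^2 - 8*z + 12.
The denominator factors as Q(z) = (z - 6)*(z - 2), so z = 6 is a simple zero of Q and P is analytic there; z = 6 is therefore a simple pole and
  Res(f, z₀) = P(z₀)/Q'(z₀).

Q'(z) = 2*z - 8, so Q'(6) = 4.
P(6) = -1.

Res(f, 6) = (-1)/(4) = -1/4

Final answer: -1/4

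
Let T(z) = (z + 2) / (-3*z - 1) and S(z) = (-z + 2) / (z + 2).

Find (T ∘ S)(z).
(T ∘ S)(z) = T(S(z)) = ((1)*S(z) + (2))/((-3)*S(z) + (-1)). Multiply numerator and denominator by z + 2:
  numerator:   (1)*(-z + 2) + (2)*(z + 2) = z + 6
  denominator: (-3)*(-z + 2) + (-1)*(z + 2) = 2*z - 8
(T ∘ S)(z) = (z + 6)/(2*z - 8)

Final answer: (z + 6)/(2*z - 8)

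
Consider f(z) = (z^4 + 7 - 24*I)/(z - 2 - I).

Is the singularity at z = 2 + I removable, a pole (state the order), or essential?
The numerator vanishes at z = 2 + I ((2 + I)^4 = -7 + 24*I), so it is divisible by z - 2 - I:
  z^4 + 7 - 24*I = (z - 2 - I)*(z^3 + 2*z^2 + I*z^2 + 3*z + 4*I*z + 2 + 11*I)
Hence for z ≠ 2 + I, f(z) = z^3 + 2*z^2 + I*z^2 + 3*z + 4*I*z + 2 + 11*I, a polynomial, and lim_{z→2 + I} f(z) = 8 + 44*I is finite.
So the singularity is removable.

Final answer: removable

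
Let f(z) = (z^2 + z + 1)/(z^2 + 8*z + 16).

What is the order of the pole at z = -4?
2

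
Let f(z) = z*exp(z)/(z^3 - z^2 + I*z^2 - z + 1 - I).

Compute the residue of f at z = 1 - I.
Write f(z) = P(z)/Q(z) with P(z) = z*exp(z) and Q(z) = z^3 - z^2 + I*z^2 - z + 1 - I.
The denominator factors as Q(z) = (z - 1 + I)*(z + 1)*(z - 1), so z = 1 - I is a simple zero of Q and P is analytic there; z = 1 - I is therefore a simple pole and
  Res(f, z₀) = P(z₀)/Q'(z₀).

Q'(z) = 3*z^2 - 2*z + 2*I*z - 1, so Q'(1 - I) = -1 - 2*I.
P(1 - I) = (1 - I)*exp(1 - I).

Res(f, 1 - I) = ((1 - I)*exp(1 - I))/(-1 - 2*I) = (1/5 + 3*I/5)*exp(1 - I)

Final answer: (1/5 + 3*I/5)*exp(1 - I)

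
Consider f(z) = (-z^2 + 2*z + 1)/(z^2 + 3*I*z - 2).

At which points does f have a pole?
The singularities of f are the zeros of the denominator. Factoring,
  z^2 + 3*I*z - 2 = (z + 2*I)*(z + I)
so the candidates are z = -2*I, z = -I.

Check the numerator P(z) = -z^2 + 2*z + 1 at each one:
  P(-2*I) = 5 - 4*I ≠ 0, so z = -2*I is a (simple) pole.
  P(-I) = 2 - 2*I ≠ 0, so z = -I is a (simple) pole.

Poles of f: {-2*I, -I}

Final answer: {-2*I, -I}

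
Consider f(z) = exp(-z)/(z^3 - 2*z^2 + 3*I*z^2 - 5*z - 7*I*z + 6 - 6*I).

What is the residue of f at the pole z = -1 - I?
Write f(z) = P(z)/Q(z) with P(z) = exp(-z) and Q(z) = z^3 - 2*z^2 + 3*I*z^2 - 5*z - 7*I*z + 6 - 6*I.
The denominator factors as Q(z) = (z + 1 + I)*(z - 3)*(z + 2*I), so z = -1 - I is a simple zero of Q and P is analytic there; z = -1 - I is therefore a simple pole and
  Res(f, z₀) = P(z₀)/Q'(z₀).

Q'(z) = 3*z^2 - 4*z + 6*I*z - 5 - 7*I, so Q'(-1 - I) = 5 - 3*I.
P(-1 - I) = exp(1 + I).

Res(f, -1 - I) = (exp(1 + I))/(5 - 3*I) = (5/34 + 3*I/34)*exp(1 + I)

Final answer: (5/34 + 3*I/34)*exp(1 + I)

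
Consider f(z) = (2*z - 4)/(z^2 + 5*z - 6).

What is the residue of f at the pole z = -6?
Write f(z) = P(z)/Q(z) with P(z) = 2*z - 4 and Q(z) = z^2 + 5*z - 6.
The denominator factors as Q(z) = (z - 1)*(z + 6), so z = -6 is a simple zero of Q and P is analytic there; z = -6 is therefore a simple pole and
  Res(f, z₀) = P(z₀)/Q'(z₀).

Q'(z) = 2*z + 5, so Q'(-6) = -7.
P(-6) = -16.

Res(f, -6) = (-16)/(-7) = 16/7

Final answer: 16/7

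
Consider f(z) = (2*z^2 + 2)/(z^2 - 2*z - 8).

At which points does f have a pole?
{-2, 4}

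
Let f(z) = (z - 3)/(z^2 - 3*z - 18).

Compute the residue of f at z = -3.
Write f(z) = P(z)/Q(z) with P(z) = z - 3 and Q(z) = z^2 - 3*z - 18.
The denominator factors as Q(z) = (z - 6)*(z + 3), so z = -3 is a simple zero of Q and P is analytic there; z = -3 is therefore a simple pole and
  Res(f, z₀) = P(z₀)/Q'(z₀).

Q'(z) = 2*z - 3, so Q'(-3) = -9.
P(-3) = -6.

Res(f, -3) = (-6)/(-9) = 2/3

Final answer: 2/3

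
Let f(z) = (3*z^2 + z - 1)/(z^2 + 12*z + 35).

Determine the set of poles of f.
The singularities of f are the zeros of the denominator. Factoring,
  z^2 + 12*z + 35 = (z + 7)*(z + 5)
so the candidates are z = -7, z = -5.

Check the numerator P(z) = 3*z^2 + z - 1 at each one:
  P(-7) = 139 ≠ 0, so z = -7 is a (simple) pole.
  P(-5) = 69 ≠ 0, so z = -5 is a (simple) pole.

Poles of f: {-7, -5}

Final answer: {-7, -5}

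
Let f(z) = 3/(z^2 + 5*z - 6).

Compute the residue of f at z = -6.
Write f(z) = P(z)/Q(z) with P(z) = 3 and Q(z) = z^2 + 5*z - 6.
The denominator factors as Q(z) = (z + 6)*(z - 1), so z = -6 is a simple zero of Q and P is analytic there; z = -6 is therefore a simple pole and
  Res(f, z₀) = P(z₀)/Q'(z₀).

Q'(z) = 2*z + 5, so Q'(-6) = -7.
P(-6) = 3.

Res(f, -6) = (3)/(-7) = -3/7

Final answer: -3/7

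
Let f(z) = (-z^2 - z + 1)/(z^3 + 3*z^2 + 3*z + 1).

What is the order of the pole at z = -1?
3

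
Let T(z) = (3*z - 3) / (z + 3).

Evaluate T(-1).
Substitute z = -1:
  numerator:   3*(-1) - 3 = -6
  denominator: (-1) + 3 = 2
T(-1) = (-6)/(2) = -3

Final answer: -3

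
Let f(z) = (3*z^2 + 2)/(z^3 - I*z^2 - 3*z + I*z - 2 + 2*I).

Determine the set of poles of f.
{-1, -1 + I, 2}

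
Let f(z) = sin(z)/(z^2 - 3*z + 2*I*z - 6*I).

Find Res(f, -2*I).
Write f(z) = P(z)/Q(z) with P(z) = sin(z) and Q(z) = z^2 - 3*z + 2*I*z - 6*I.
The denominator factors as Q(z) = (z + 2*I)*(z - 3), so z = -2*I is a simple zero of Q and P is analytic there; z = -2*I is therefore a simple pole and
  Res(f, z₀) = P(z₀)/Q'(z₀).

Q'(z) = 2*z - 3 + 2*I, so Q'(-2*I) = -3 - 2*I.
P(-2*I) = -I*sinh(2).

Res(f, -2*I) = (-I*sinh(2))/(-3 - 2*I) = (2/13 + 3*I/13)*sinh(2)

Final answer: (2/13 + 3*I/13)*sinh(2)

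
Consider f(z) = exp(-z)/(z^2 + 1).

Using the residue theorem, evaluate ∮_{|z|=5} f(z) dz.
By the residue theorem, ∮_C f(z) dz = 2πi · (sum of the residues of f at the poles inside |z| = 5).

The denominator factors as (z - I)*(z + I), so the singularities of f are simple poles at z = I, z = -I.
  |I|² = 1 < 25 = 5², so this pole is inside the contour.
  |-I|² = 1 < 25 = 5², so this pole is inside the contour.

With P(z) = exp(-z) and Q(z) = z^2 + 1, each pole is simple, so Res(f, z₀) = P(z₀)/Q'(z₀) with Q'(z) = 2*z.
  Res(f, I) = P(I)/Q'(I) = (exp(-I))/(2*I) = -I*exp(-I)/2
  Res(f, -I) = P(-I)/Q'(-I) = (exp(I))/(-2*I) = I*exp(I)/2

Sum of residues inside C: -I*exp(-I)/2 + I*exp(I)/2
∮_C f(z) dz = 2πi · (-I*exp(-I)/2 + I*exp(I)/2) = -pi*exp(I) + pi*exp(-I)

Final answer: -pi*exp(I) + pi*exp(-I)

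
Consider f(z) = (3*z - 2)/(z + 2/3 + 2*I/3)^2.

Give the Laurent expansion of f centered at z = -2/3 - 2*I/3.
(-4 - 2*I)/(z + 2/3 + 2*I/3)^2 + 3/(z + 2/3 + 2*I/3)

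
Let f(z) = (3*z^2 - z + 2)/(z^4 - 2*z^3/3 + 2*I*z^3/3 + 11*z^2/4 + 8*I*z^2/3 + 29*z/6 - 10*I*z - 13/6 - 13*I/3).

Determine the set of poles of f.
The singularities of f are the zeros of the denominator. Factoring,
  z^4 - 2*z^3/3 + 2*I*z^3/3 + 11*z^2/4 + 8*I*z^2/3 + 29*z/6 - 10*I*z - 13/6 - 13*I/3 = (z - 1 + 3*I)*(z + 3/2 - I)*(z + 1/3 - I/3)*(z - 3/2 - I)
so the candidates are z = 1 - 3*I, z = -3/2 + I, z = -1/3 + I/3, z = 3/2 + I.

Check the numerator P(z) = 3*z^2 - z + 2 at each one:
  P(1 - 3*I) = -23 - 15*I ≠ 0, so z = 1 - 3*I is a (simple) pole.
  P(-3/2 + I) = 29/4 - 10*I ≠ 0, so z = -3/2 + I is a (simple) pole.
  P(-1/3 + I/3) = 7/3 - I ≠ 0, so z = -1/3 + I/3 is a (simple) pole.
  P(3/2 + I) = 17/4 + 8*I ≠ 0, so z = 3/2 + I is a (simple) pole.

Poles of f: {-3/2 + I, -1/3 + I/3, 1 - 3*I, 3/2 + I}

Final answer: {-3/2 + I, -1/3 + I/3, 1 - 3*I, 3/2 + I}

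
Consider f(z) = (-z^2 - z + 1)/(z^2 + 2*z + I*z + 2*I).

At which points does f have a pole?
The singularities of f are the zeros of the denominator. Factoring,
  z^2 + 2*z + I*z + 2*I = (z + 2)*(z + I)
so the candidates are z = -2, z = -I.

Check the numerator P(z) = -z^2 - z + 1 at each one:
  P(-2) = -1 ≠ 0, so z = -2 is a (simple) pole.
  P(-I) = 2 + I ≠ 0, so z = -I is a (simple) pole.

Poles of f: {-2, -I}

Final answer: {-2, -I}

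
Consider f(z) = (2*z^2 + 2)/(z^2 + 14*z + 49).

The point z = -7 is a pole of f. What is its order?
Factor the denominator:
  z^2 + 14*z + 49 = (z + 7)^2

The numerator P(z) = 2*z^2 + 2 has P(-7) = 100 ≠ 0, so no factor of (z + 7) cancels.
Near z = -7 we can therefore write f(z) = g(z)/(z + 7)^2 with g analytic at -7 and g(-7) ≠ 0 (g is just the numerator).

Hence z = -7 is a pole of order 2.

Final answer: 2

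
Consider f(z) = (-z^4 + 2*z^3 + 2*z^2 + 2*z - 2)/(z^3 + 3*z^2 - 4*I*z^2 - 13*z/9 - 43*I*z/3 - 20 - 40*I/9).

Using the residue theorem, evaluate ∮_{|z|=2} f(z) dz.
By the residue theorem, ∮_C f(z) dz = 2πi · (sum of the residues of f at the poles inside |z| = 2).

The denominator factors as (z + 2/3 - 3*I)*(z + 3 + I)*(z - 2/3 - 2*I), so the singularities of f are simple poles at z = -2/3 + 3*I, z = -3 - I, z = 2/3 + 2*I.
  |-2/3 + 3*I|² = 85/9 > 4 = 2², so this pole is outside the contour.
  |-3 - I|² = 10 > 4 = 2², so this pole is outside the contour.
  |2/3 + 2*I|² = 40/9 > 4 = 2², so this pole is outside the contour.

No pole lies inside the contour, so f is analytic on and inside C and the integral is 0 (Cauchy's theorem).

Final answer: 0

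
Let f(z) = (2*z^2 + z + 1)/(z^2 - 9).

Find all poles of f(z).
The singularities of f are the zeros of the denominator. Factoring,
  z^2 - 9 = (z - 3)*(z + 3)
so the candidates are z = 3, z = -3.

Check the numerator P(z) = 2*z^2 + z + 1 at each one:
  P(3) = 22 ≠ 0, so z = 3 is a (simple) pole.
  P(-3) = 16 ≠ 0, so z = -3 is a (simple) pole.

Poles of f: {-3, 3}

Final answer: {-3, 3}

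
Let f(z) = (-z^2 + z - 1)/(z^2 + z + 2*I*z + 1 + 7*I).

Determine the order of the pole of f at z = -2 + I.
Factor the denominator:
  z^2 + z + 2*I*z + 1 + 7*I = (z + 2 - I)*(z - 1 + 3*I)

The numerator P(z) = -z^2 + z - 1 has P(-2 + I) = -6 + 5*I ≠ 0, so no factor of (z + 2 - I) cancels.
Near z = -2 + I we can therefore write f(z) = g(z)/(z + 2 - I) with g analytic at -2 + I and g(-2 + I) ≠ 0 (g is the numerator divided by the remaining denominator factors).

Hence z = -2 + I is a pole of order 1.

Final answer: 1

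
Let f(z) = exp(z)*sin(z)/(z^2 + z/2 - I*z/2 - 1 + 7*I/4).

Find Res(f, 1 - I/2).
Write f(z) = P(z)/Q(z) with P(z) = exp(z)*sin(z) and Q(z) = z^2 + z/2 - I*z/2 - 1 + 7*I/4.
The denominator factors as Q(z) = (z - 1 + I/2)*(z + 3/2 - I), so z = 1 - I/2 is a simple zero of Q and P is analytic there; z = 1 - I/2 is therefore a simple pole and
  Res(f, z₀) = P(z₀)/Q'(z₀).

Q'(z) = 2*z + 1/2 - I/2, so Q'(1 - I/2) = 5/2 - 3*I/2.
P(1 - I/2) = exp(1 - I/2)*sin(1 - I/2).

Res(f, 1 - I/2) = (exp(1 - I/2)*sin(1 - I/2))/(5/2 - 3*I/2) = (5/17 + 3*I/17)*exp(1 - I/2)*sin(1 - I/2)

Final answer: (5/17 + 3*I/17)*exp(1 - I/2)*sin(1 - I/2)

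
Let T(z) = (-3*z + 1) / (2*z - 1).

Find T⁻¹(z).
Set w = T(z) = (-3*z + 1) / (2*z - 1) and solve for z:
  w*(2*z - 1) = -3*z + 1
  -w + z*(2*w + 3) - 1 = 0
  z*(2*w + 3) = w + 1
  z = (-w - 1)/(-2*w - 3)
Renaming the variable, T⁻¹(z) = (-z - 1)/(-2*z - 3) = (z + 1)/(2*z + 3).
(Check: ad - bc = 1 ≠ 0, so T is invertible.)

Final answer: (z + 1)/(2*z + 3)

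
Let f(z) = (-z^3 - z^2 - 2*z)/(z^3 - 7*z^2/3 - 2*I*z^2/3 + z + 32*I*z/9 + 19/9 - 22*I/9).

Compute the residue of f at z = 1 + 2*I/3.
-52/51 + 55*I/51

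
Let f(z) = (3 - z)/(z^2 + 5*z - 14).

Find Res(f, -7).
Write f(z) = P(z)/Q(z) with P(z) = 3 - z and Q(z) = z^2 + 5*z - 14.
The denominator factors as Q(z) = (z - 2)*(z + 7), so z = -7 is a simple zero of Q and P is analytic there; z = -7 is therefore a simple pole and
  Res(f, z₀) = P(z₀)/Q'(z₀).

Q'(z) = 2*z + 5, so Q'(-7) = -9.
P(-7) = 10.

Res(f, -7) = (10)/(-9) = -10/9

Final answer: -10/9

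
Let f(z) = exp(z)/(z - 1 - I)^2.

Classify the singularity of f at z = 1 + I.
Write f(z) = g(z)/(z - 1 - I)^2 with g(z) = exp(z).
g is entire and g(1 + I) = exp(1 + I) ≠ 0, so no factor of (z - 1 - I) cancels: the Laurent expansion of f about z = 1 + I starts at the power -2, i.e. lim_{z→z₀} (z - z₀)^2 f(z) = exp(1 + I) is finite and nonzero.
So z = 1 + I is a pole of order 2.

Final answer: pole of order 2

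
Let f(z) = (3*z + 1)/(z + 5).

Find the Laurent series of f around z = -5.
Put w = z - (-5), i.e. z = w - 5. The denominator is w, so it suffices to rewrite the numerator in powers of w.

P(z) = 3*z + 1
P(w - 5) = -14 + 3*w

Dividing each term by w:
  f = -14/w + 3

Substituting back w = z + 5:
  f(z) = -14/(z + 5) + 3

The series is finite because the numerator is a polynomial; the negative powers form the principal part, and the coefficient of 1/(z + 5) gives Res(f, -5) = -14.

Final answer: -14/(z + 5) + 3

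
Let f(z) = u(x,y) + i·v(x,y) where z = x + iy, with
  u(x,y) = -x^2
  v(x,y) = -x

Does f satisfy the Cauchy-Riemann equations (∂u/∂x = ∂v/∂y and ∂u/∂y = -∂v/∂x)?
∂u/∂x = -2*x
∂v/∂y = 0
∂u/∂y = 0
∂v/∂x = -1
∂u/∂x ≠ ∂v/∂y and ∂u/∂y ≠ -∂v/∂x; the Cauchy-Riemann equations are not satisfied, so f is not analytic.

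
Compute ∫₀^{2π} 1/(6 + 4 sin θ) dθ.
Call the integral J. The integrand is 2π-periodic and we integrate over a full period, so shifting θ does not change the value (θ → θ + π/2 turns sin θ into cos θ). Hence
  J = ∫₀^{2π} dθ/(6 + 4 cos θ).
Put z = e^{iθ}: then cos θ = (z + 1/z)/2, dθ = dz/(iz), and z runs once counterclockwise around |z| = 1:
  J = ∮_{|z|=1} 1/(6 + 4*(z + 1/z)/2) · dz/(iz) = (2/i) ∮_{|z|=1} dz/(4*z^2 + 12*z + 4).
The roots of 4*z^2 + 12*z + 4 are z = (-6 ± sqrt(6^2 - 4^2))/4, with sqrt(20) = 2*sqrt(5); their product is 1, so only z₊ = -3/2 + sqrt(5)/2 lies inside the unit circle (z₋ = -3/2 - sqrt(5)/2 lies outside).
z₊ is a simple zero of q(z) = 4*z^2 + 12*z + 4, so Res(1/q, z₊) = 1/q'(z₊) with q'(z) = 8*z + 12; and q'(z₊) = 4*(z₊ - z₋) = 4*sqrt(5).
Therefore J = (2/i) · 2πi · 1/(4*sqrt(5)) = 2*pi/(2*sqrt(5)) = sqrt(5)*pi/5

Final answer: sqrt(5)*pi/5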